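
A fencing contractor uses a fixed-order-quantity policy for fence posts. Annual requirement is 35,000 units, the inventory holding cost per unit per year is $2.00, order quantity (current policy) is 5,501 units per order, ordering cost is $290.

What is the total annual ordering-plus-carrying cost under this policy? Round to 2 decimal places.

Ordering: D/Q × S = 35,000/5,501 × $290 = $1,845.12
Holding:  Q/2 × H = 5,501/2 × $2 = $5,501.00
Total = $1,845.12 + $5,501.00 = $7,346.12

$7,346.12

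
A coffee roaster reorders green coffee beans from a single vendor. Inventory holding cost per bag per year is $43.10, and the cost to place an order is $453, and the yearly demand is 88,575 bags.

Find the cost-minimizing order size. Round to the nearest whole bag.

Q* = √(2·D·S / H) = √(2·88,575·453 / 43.1) = √1,861,924.6 ≈ 1,364.52

1,365 bags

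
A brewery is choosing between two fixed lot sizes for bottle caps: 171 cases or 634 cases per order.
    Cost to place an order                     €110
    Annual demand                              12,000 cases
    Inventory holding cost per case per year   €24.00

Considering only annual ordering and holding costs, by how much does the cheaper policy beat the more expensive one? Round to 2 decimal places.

€81.28

For each Q, cost = (D/Q)·S + (Q/2)·H.
TC(171) = (12,000/171)×110 + (171/2)×24 = €9,771.30
TC(634) = (12,000/634)×110 + (634/2)×24 = €9,690.02
Cheaper: Q = 634.  Difference = €81.28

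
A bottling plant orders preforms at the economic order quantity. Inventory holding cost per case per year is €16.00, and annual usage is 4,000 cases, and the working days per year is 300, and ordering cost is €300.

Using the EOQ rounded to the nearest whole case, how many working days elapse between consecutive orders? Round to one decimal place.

29.0 days

Optimal lot size Q* = (2 × 4,000 × €300 / €16)^½ ≈ 387.30 → Q = 387 cases
Cycle time = (working days × Q)/D = (300 × 387) / 4,000 = 29.025 days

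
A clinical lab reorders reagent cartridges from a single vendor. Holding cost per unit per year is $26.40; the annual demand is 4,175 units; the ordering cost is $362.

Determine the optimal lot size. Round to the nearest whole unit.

Q* = √(2·D·S / H) = √(2·4,175·362 / 26.4) = √114,496.2 ≈ 338.37

338 units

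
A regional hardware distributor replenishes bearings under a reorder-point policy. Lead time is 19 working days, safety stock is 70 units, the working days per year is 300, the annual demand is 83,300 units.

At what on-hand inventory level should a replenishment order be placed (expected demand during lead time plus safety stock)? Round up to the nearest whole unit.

5,346 units

Daily demand d = 83,300 / 300 = 277.667 units/day
Demand during lead time = 277.667 × 19 = 5,275.67
Reorder point = 5,275.67 + 70 = 5,345.67 → round up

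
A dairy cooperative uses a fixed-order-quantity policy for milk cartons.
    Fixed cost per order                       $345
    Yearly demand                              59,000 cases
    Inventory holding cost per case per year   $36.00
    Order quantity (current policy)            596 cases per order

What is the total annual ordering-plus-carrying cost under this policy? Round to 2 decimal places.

Annual ordering cost = (D/Q)·S = (59,000/596) × 345 = $34,152.68
Annual holding cost  = (Q/2)·H = (596/2) × 36 = $10,728.00
Total = $34,152.68 + $10,728.00 = $44,880.68

$44,880.68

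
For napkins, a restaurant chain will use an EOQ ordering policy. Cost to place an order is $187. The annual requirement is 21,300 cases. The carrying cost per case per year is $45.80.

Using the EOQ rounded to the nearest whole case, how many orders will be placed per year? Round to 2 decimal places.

51.08 orders per year

Optimal lot size Q* = (2 × 21,300 × $187 / $45.8)^½ ≈ 417.05 → Q = 417
N = D/Q = 21,300/417 ≈ 51.079 orders/yr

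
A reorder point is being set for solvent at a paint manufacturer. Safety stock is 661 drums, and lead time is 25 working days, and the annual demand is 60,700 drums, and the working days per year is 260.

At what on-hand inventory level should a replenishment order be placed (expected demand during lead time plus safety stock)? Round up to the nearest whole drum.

6,498 drums

Daily demand d = 60,700 / 260 = 233.462 drums/day
Demand during lead time = 233.462 × 25 = 5,836.54
Reorder point = 5,836.54 + 661 = 6,497.54 → round up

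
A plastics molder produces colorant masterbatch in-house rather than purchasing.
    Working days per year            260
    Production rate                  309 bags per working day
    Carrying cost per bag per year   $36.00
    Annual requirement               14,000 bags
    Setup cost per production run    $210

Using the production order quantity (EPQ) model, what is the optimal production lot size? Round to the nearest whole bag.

445 bags

Daily demand d = 14,000/260 = 53.846; p = 309; 1 − d/p = 0.82574
EPQ = √(2DS / (H(1 − d/p)))
    = √(2 × 14,000 × 210 / (36 × 0.82574)) ≈ 444.75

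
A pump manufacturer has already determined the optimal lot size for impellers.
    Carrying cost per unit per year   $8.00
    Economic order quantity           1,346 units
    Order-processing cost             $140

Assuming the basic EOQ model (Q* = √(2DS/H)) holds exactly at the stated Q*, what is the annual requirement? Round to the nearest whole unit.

51,763 units per year

EOQ relation: Q² = 2DS/H, so rearrange for the unknown.
D = Q²H / (2S) = 1,346² × 8 / (2 × 140) = 51,763.31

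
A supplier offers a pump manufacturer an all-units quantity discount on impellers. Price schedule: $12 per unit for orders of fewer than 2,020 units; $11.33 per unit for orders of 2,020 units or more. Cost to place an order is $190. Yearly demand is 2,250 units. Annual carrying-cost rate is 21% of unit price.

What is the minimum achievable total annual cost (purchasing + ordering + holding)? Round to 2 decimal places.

$28,107.23

H₁ = 21%×$12 = $2.5200;  H₂ = 21%×$11.33 = $2.3793
EOQ₁ = √(2×2,250×190/2.5200) = 582.48  (< 2,020, feasible at tier 1)
EOQ₂ = √(2×2,250×190/2.3793) = 599.46  (< 2,020 → use Q = 2,020 at tier-2 price)
TC(tier 1 (EOQ₁), Q≈582.5) = $28,467.86
TC(tier 2, Q≈2,020.0) = $28,107.23
Minimum at tier 2: $28,107.23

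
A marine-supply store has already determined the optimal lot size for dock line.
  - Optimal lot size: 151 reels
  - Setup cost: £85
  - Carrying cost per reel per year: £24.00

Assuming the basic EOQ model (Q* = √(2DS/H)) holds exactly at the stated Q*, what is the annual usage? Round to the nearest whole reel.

EOQ relation: Q² = 2DS/H, so rearrange for the unknown.
D = Q²H / (2S) = 151² × 24 / (2 × 85) = 3,218.96

3,219 reels per year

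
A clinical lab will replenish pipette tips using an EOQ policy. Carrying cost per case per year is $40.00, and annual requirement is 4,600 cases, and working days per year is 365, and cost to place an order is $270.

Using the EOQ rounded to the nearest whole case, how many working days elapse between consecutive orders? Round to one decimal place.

Q* = √(2·D·S / H) = √(2·4,600·270 / 40) = √62,100.0 ≈ 249.20 → Q = 249 cases
T = Q/D × 365 days = 249/4,600 × 365 = 19.758 days

19.8 days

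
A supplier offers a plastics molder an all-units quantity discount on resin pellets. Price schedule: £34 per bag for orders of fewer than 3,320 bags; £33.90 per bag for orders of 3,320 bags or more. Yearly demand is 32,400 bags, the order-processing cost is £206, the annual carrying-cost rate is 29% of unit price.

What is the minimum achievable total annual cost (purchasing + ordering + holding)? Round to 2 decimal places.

H₁ = 29%×£34 = £9.8600;  H₂ = 29%×£33.90 = £9.8310
EOQ₁ = √(2×32,400×206/9.8600) = 1,163.54  (< 3,320, feasible at tier 1)
EOQ₂ = √(2×32,400×206/9.8310) = 1,165.26  (< 3,320 → use Q = 3,320 at tier-2 price)
TC(tier 1 (EOQ₁), Q≈1,163.5) = £1,113,072.54
TC(tier 2, Q≈3,320.0) = £1,116,689.82
Minimum at tier 1 (EOQ₁): £1,113,072.54

£1,113,072.54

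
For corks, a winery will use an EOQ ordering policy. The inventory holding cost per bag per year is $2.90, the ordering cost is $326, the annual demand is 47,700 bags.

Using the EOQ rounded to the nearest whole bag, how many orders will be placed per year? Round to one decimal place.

14.6 orders per year

2DS/H = 2·47,700·326/2.9 = 10,724,275.86
EOQ = √10,724,275.86 ≈ 3,274.79 → Q = 3,275
N = D/Q = 47,700/3,275 ≈ 14.565 orders/yr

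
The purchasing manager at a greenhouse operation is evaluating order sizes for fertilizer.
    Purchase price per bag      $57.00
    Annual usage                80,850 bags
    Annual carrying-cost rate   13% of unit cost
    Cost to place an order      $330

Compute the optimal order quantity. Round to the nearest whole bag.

H = i·C = 0.13 × $57 = $7.4100 per bag-year
EOQ = √(2DS/H) = √(2 × 80,850 × 330 / 7.41)
    = √(7,201,214.57) ≈ 2,683.51

2,684 bags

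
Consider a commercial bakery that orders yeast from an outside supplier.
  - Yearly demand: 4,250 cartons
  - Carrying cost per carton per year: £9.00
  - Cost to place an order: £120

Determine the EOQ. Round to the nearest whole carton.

337 cartons

2DS/H = 2·4,250·120/9 = 113,333.33
EOQ = √113,333.33 ≈ 336.65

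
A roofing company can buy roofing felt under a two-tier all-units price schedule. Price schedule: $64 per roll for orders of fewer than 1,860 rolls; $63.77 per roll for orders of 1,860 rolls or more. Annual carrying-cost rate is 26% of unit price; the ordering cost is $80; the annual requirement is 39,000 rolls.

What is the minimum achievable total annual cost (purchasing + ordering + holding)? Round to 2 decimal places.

$2,504,127.01

H₁ = 26%×$64 = $16.6400;  H₂ = 26%×$63.77 = $16.5802
EOQ₁ = √(2×39,000×80/16.6400) = 612.37  (< 1,860, feasible at tier 1)
EOQ₂ = √(2×39,000×80/16.5802) = 613.48  (< 1,860 → use Q = 1,860 at tier-2 price)
TC(tier 1 (EOQ₁), Q≈612.4) = $2,506,189.88
TC(tier 2, Q≈1,860.0) = $2,504,127.01
Minimum at tier 2: $2,504,127.01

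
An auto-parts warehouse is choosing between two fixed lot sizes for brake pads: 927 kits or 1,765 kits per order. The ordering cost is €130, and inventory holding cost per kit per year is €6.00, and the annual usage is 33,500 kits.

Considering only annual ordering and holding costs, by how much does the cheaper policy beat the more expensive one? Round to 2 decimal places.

€283.47

TC(Q) = (D/Q)S + (Q/2)H
TC(927) = (33,500/927)×130 + (927/2)×6 = €7,478.95
TC(1,765) = (33,500/1,765)×130 + (1,765/2)×6 = €7,762.42
|ΔTC| = |€7,478.95 − €7,762.42| = €283.47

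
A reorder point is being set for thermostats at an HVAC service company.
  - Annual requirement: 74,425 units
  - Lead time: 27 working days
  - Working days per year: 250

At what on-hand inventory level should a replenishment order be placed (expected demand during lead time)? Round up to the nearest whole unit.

Daily demand d = 74,425 / 250 = 297.700 units/day
Demand during lead time = 297.700 × 27 = 8,037.90
Reorder point = 8,037.90 → round up

8,038 units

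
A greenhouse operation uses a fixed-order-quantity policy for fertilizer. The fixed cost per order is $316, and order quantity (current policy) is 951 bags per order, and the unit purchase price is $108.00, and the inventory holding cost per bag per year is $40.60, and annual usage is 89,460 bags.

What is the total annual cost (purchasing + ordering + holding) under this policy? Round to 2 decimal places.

Ordering: D/Q × S = 89,460/951 × $316 = $29,725.93
Holding:  Q/2 × H = 951/2 × $40.6 = $19,305.30
Purchase cost = D·C = 89,460 × 108 = $9,661,680.00
Total = $29,725.93 + $19,305.30 + $9,661,680.00 = $9,710,711.23

$9,710,711.23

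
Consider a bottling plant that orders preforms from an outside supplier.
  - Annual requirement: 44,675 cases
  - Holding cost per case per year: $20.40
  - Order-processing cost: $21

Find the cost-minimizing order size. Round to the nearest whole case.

EOQ = √(2DS/H) = √(2 × 44,675 × 21 / 20.4)
    = √(91,977.94) ≈ 303.28

303 cases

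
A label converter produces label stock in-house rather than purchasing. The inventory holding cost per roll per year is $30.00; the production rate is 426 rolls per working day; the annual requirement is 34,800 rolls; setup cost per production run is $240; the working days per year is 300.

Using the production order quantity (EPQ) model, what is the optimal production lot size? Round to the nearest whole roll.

875 rolls

Daily demand d = 34,800/300 = 116.000; p = 426; 1 − d/p = 0.72770
EPQ = √(2DS / (H(1 − d/p)))
    = √(2 × 34,800 × 240 / (30 × 0.72770)) ≈ 874.73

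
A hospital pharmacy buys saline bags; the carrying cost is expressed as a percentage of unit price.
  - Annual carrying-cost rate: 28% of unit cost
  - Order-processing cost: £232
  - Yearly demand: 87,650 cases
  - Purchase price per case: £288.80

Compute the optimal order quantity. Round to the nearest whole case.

709 cases

H = i·C = 0.28 × £288.8 = £80.8640 per case-year
Q* = √(2·D·S / H) = √(2·87,650·232 / 80.864) = √502,938.3 ≈ 709.18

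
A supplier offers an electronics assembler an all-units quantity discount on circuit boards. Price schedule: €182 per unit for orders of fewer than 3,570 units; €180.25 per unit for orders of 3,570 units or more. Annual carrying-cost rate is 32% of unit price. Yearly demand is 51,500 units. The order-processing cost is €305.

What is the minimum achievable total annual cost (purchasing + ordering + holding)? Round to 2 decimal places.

€9,390,233.66

H₁ = 32%×€182 = €58.2400;  H₂ = 32%×€180.25 = €57.6800
EOQ₁ = √(2×51,500×305/58.2400) = 734.44  (< 3,570, feasible at tier 1)
EOQ₂ = √(2×51,500×305/57.6800) = 738.00  (< 3,570 → use Q = 3,570 at tier-2 price)
TC(tier 1 (EOQ₁), Q≈734.4) = €9,415,773.94
TC(tier 2, Q≈3,570.0) = €9,390,233.66
Minimum at tier 2: €9,390,233.66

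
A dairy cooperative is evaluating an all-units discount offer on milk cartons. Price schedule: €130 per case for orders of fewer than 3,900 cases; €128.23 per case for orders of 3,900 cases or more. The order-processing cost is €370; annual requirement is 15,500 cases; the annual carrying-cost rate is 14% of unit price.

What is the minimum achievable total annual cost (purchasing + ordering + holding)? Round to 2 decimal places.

H₁ = 14%×€130 = €18.2000;  H₂ = 14%×€128.23 = €17.9522
EOQ₁ = √(2×15,500×370/18.2000) = 793.86  (< 3,900, feasible at tier 1)
EOQ₂ = √(2×15,500×370/17.9522) = 799.32  (< 3,900 → use Q = 3,900 at tier-2 price)
TC(tier 1 (EOQ₁), Q≈793.9) = €2,029,448.32
TC(tier 2, Q≈3,900.0) = €2,024,042.30
Minimum at tier 2: €2,024,042.30

€2,024,042.30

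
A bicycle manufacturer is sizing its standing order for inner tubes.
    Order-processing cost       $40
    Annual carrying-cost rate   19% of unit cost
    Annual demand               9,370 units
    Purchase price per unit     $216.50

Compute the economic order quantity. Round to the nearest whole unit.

Carrying cost H = $216.5 × 19% = $41.1350/unit/yr
Q* = √(2·D·S / H) = √(2·9,370·40 / 41.135) = √18,222.9 ≈ 134.99

135 units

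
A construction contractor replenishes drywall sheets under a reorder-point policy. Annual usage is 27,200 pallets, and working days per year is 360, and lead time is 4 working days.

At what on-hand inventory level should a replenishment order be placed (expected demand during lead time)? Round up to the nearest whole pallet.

Daily demand d = 27,200 / 360 = 75.556 pallets/day
Demand during lead time = 75.556 × 4 = 302.22
Reorder point = 302.22 → round up

303 pallets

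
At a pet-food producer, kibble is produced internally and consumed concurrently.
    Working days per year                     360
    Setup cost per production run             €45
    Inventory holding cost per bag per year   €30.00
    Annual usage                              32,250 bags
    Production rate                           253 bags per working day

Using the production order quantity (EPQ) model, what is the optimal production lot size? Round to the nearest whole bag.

d = 32,250/360 = 89.5833 bags/day;  effective holding cost H(1 − d/p) = 30·(1 − 89.5833/253) = 19.37747
Q* = √(2DS / H_eff) = √(2·32,250·45 / 19.37747) ≈ 387.02

387 bags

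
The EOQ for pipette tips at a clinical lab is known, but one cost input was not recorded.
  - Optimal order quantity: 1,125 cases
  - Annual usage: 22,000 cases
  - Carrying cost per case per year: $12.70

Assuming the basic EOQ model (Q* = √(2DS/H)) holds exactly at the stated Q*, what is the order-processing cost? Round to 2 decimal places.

$365.31

Since Q* = (2DS/H)^½, squaring gives Q*²·H = 2DS.
S = Q²H / (2D) = 1,125² × 12.7 / (2 × 22,000) = 365.3054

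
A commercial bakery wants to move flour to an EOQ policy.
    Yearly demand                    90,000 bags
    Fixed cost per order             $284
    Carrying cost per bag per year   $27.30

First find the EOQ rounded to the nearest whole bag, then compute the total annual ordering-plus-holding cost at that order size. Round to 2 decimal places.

$37,357.41

EOQ = √(2DS/H) = √(2 × 90,000 × 284 / 27.3)
    = √(1,872,527.47) ≈ 1,368.40 → Q = 1,368 bags
Ordering: D/Q × S = 90,000/1,368 × $284 = $18,684.21
Holding:  Q/2 × H = 1,368/2 × $27.3 = $18,673.20
Total = $18,684.21 + $18,673.20 = $37,357.41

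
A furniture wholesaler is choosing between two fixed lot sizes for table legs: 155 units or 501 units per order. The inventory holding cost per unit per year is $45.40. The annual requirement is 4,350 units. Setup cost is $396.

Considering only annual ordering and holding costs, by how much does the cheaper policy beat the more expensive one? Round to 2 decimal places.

$178.97

For each Q, cost = (D/Q)·S + (Q/2)·H.
TC(155) = (4,350/155)×396 + (155/2)×45.4 = $14,632.05
TC(501) = (4,350/501)×396 + (501/2)×45.4 = $14,811.02
Cheaper: Q = 155.  Difference = $178.97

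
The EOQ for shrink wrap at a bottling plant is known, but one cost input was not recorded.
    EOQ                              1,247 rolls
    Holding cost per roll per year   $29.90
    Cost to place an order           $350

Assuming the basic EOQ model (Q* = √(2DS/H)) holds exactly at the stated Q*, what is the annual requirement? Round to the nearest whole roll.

66,421 rolls per year

EOQ relation: Q² = 2DS/H, so rearrange for the unknown.
D = Q²H / (2S) = 1,247² × 29.9 / (2 × 350) = 66,421.10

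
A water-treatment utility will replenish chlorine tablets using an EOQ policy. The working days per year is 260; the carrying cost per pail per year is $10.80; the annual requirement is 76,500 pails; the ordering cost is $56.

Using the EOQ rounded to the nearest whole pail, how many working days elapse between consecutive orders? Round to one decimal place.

3.0 days

EOQ = √(2DS/H) = √(2 × 76,500 × 56 / 10.8)
    = √(793,333.33) ≈ 890.69 → Q = 891 pails
Cycle time = (working days × Q)/D = (260 × 891) / 76,500 = 3.028 days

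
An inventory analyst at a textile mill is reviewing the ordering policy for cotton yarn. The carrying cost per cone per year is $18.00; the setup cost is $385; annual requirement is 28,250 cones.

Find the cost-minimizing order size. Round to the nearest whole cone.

1,099 cones

2DS/H = 2·28,250·385/18 = 1,208,472.22
EOQ = √1,208,472.22 ≈ 1,099.31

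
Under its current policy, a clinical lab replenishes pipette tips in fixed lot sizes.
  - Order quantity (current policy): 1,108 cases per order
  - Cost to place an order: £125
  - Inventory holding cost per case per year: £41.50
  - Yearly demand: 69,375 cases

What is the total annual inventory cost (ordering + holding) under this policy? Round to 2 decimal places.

Ordering: D/Q × S = 69,375/1,108 × £125 = £7,826.60
Holding:  Q/2 × H = 1,108/2 × £41.5 = £22,991.00
Total = £7,826.60 + £22,991.00 = £30,817.60

£30,817.60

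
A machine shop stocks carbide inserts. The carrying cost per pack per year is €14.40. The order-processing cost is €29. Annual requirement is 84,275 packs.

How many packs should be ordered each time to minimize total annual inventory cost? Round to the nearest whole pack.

2DS/H = 2·84,275·29/14.4 = 339,440.97
EOQ = √339,440.97 ≈ 582.62

583 packs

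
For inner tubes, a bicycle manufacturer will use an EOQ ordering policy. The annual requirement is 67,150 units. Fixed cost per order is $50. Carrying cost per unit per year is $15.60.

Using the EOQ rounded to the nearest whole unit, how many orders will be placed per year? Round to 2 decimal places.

Q* = √(2·D·S / H) = √(2·67,150·50 / 15.6) = √430,448.7 ≈ 656.09 → Q = 656
N = D/Q = 67,150/656 ≈ 102.363 orders/yr

102.36 orders per year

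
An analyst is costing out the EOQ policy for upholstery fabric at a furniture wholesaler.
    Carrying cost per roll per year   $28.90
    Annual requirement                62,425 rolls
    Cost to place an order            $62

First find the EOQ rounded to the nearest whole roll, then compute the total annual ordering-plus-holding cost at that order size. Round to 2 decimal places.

$14,956.82

Q* = √(2·D·S / H) = √(2·62,425·62 / 28.9) = √267,844.3 ≈ 517.54 → Q = 518 rolls
Annual ordering cost = (D/Q)·S = (62,425/518) × 62 = $7,471.72
Annual holding cost  = (Q/2)·H = (518/2) × 28.9 = $7,485.10
Total = $7,471.72 + $7,485.10 = $14,956.82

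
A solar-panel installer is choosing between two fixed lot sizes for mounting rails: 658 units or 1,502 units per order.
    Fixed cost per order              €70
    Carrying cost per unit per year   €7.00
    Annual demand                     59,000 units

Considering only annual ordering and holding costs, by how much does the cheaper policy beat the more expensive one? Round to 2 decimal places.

€572.93

TC(Q) = (D/Q)S + (Q/2)H
TC(658) = (59,000/658)×70 + (658/2)×7 = €8,579.60
TC(1,502) = (59,000/1,502)×70 + (1,502/2)×7 = €8,006.67
Lots of 1,502 are cheaper by €572.93.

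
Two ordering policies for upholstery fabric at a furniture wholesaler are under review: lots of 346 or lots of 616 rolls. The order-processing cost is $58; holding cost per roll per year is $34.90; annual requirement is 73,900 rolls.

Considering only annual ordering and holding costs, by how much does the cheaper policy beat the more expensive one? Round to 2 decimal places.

Annual cost at Q: ordering D·S/Q plus holding Q·H/2.
TC(346) = (73,900/346)×58 + (346/2)×34.9 = $18,425.56
TC(616) = (73,900/616)×58 + (616/2)×34.9 = $17,707.32
Lots of 616 are cheaper by $718.24.

$718.24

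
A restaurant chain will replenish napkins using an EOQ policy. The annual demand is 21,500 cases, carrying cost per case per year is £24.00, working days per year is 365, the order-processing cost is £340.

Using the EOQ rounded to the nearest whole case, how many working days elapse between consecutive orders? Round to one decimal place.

13.2 days

Q* = √(2·D·S / H) = √(2·21,500·340 / 24) = √609,166.7 ≈ 780.49 → Q = 780 cases
Cycle time = (working days × Q)/D = (365 × 780) / 21,500 = 13.242 days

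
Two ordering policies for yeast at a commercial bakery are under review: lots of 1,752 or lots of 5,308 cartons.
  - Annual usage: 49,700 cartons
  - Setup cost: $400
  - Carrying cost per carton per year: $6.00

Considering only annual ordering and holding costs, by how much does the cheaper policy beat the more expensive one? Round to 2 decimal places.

$3,066.26

TC(Q) = (D/Q)S + (Q/2)H
TC(1,752) = (49,700/1,752)×400 + (1,752/2)×6 = $16,603.03
TC(5,308) = (49,700/5,308)×400 + (5,308/2)×6 = $19,669.29
Lots of 1,752 are cheaper by $3,066.26.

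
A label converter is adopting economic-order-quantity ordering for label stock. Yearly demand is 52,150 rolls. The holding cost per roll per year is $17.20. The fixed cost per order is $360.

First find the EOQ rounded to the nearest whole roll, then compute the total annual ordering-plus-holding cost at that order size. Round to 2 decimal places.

$25,413.10

Q* = √(2·D·S / H) = √(2·52,150·360 / 17.2) = √2,183,023.3 ≈ 1,477.51 → Q = 1,478 rolls
Orders/yr = 52,150/1,478 = 35.284; ordering cost = 35.284 × $360 = $12,702.30
Average inventory = 1,478/2 = 739; holding cost = 739 × $17.2 = $12,710.80
Total = $12,702.30 + $12,710.80 = $25,413.10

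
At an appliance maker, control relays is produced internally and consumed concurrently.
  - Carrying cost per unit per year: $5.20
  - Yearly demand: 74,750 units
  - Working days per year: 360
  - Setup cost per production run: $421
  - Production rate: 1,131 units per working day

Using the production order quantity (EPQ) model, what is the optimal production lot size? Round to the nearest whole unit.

Daily demand d = 74,750/360 = 207.639; p = 1131; 1 − d/p = 0.81641
EPQ = √(2DS / (H(1 − d/p)))
    = √(2 × 74,750 × 421 / (5.2 × 0.81641)) ≈ 3,850.40

3,850 units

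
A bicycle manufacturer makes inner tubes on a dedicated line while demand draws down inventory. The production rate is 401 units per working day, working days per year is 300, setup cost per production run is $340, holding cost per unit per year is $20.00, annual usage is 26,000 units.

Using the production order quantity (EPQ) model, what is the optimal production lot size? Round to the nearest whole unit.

Daily demand d = 26,000/300 = 86.667; p = 401; 1 − d/p = 0.78387
EPQ = √(2DS / (H(1 − d/p)))
    = √(2 × 26,000 × 340 / (20 × 0.78387)) ≈ 1,061.95

1,062 units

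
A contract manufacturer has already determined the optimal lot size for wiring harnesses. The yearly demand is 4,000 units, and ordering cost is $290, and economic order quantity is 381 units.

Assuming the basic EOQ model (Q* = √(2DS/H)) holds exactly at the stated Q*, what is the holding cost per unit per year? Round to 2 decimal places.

From Q* = √(2DS/H) ⇒ Q*² = 2DS/H.
H = 2DS / Q² = 2 × 4,000 × 290 / 381² = 15.9823

$15.98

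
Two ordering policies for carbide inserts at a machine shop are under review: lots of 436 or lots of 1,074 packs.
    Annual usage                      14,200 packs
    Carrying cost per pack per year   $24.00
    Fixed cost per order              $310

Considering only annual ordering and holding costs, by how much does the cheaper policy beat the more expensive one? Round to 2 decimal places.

TC(Q) = (D/Q)S + (Q/2)H
TC(436) = (14,200/436)×310 + (436/2)×24 = $15,328.33
TC(1,074) = (14,200/1,074)×310 + (1,074/2)×24 = $16,986.70
Lots of 436 are cheaper by $1,658.37.

$1,658.37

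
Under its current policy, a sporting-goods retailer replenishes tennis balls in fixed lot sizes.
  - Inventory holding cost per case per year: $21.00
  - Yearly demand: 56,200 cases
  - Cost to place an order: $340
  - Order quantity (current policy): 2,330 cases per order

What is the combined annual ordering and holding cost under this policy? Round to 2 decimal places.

$32,665.86

Annual ordering cost = (D/Q)·S = (56,200/2,330) × 340 = $8,200.86
Annual holding cost  = (Q/2)·H = (2,330/2) × 21 = $24,465.00
Total = $8,200.86 + $24,465.00 = $32,665.86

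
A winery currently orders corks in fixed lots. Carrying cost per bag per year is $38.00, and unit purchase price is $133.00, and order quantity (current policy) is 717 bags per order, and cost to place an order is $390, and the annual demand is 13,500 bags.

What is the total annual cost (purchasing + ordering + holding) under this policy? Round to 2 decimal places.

$1,816,466.10

Orders/yr = 13,500/717 = 18.828; ordering cost = 18.828 × $390 = $7,343.10
Average inventory = 717/2 = 358.5; holding cost = 358.5 × $38 = $13,623.00
Purchase cost = D·C = 13,500 × 133 = $1,795,500.00
Total = $7,343.10 + $13,623.00 + $1,795,500.00 = $1,816,466.10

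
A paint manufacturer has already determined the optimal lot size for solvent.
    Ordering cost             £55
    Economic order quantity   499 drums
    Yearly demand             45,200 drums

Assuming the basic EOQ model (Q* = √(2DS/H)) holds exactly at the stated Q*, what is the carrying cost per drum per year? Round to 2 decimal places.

Since Q* = (2DS/H)^½, squaring gives Q*²·H = 2DS.
H = 2DS / Q² = 2 × 45,200 × 55 / 499² = 19.9678

£19.97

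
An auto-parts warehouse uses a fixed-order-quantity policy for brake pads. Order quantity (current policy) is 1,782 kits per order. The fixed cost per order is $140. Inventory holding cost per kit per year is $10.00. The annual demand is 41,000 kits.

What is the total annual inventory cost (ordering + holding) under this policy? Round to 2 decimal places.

Annual ordering cost = (D/Q)·S = (41,000/1,782) × 140 = $3,221.10
Annual holding cost  = (Q/2)·H = (1,782/2) × 10 = $8,910.00
Total = $3,221.10 + $8,910.00 = $12,131.10

$12,131.10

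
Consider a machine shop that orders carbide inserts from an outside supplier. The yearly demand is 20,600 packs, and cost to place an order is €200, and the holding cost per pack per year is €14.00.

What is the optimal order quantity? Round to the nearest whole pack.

767 packs

Optimal lot size Q* = (2 × 20,600 × €200 / €14)^½ ≈ 767.18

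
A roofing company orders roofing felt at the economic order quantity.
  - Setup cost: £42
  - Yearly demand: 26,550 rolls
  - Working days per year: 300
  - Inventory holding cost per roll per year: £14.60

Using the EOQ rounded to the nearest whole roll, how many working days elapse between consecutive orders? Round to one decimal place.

2DS/H = 2·26,550·42/14.6 = 152,753.42
EOQ = √152,753.42 ≈ 390.84 → Q = 391 rolls
T = Q/D × 300 days = 391/26,550 × 300 = 4.418 days

4.4 days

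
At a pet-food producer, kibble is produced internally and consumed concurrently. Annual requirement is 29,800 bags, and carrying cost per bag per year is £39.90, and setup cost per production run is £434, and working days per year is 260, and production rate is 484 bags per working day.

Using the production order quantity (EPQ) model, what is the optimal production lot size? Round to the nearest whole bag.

922 bags

d = 29,800/260 = 114.6154 bags/day;  effective holding cost H(1 − d/p) = 39.9·(1 − 114.6154/484) = 30.45134
Q* = √(2DS / H_eff) = √(2·29,800·434 / 30.45134) ≈ 921.65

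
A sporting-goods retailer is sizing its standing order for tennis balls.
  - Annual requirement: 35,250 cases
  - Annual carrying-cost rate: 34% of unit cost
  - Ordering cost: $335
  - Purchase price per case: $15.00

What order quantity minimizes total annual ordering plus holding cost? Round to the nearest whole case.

H = i·C = 0.34 × $15 = $5.1000 per case-year
Q* = √(2·D·S / H) = √(2·35,250·335 / 5.1) = √4,630,882.4 ≈ 2,151.95

2,152 cases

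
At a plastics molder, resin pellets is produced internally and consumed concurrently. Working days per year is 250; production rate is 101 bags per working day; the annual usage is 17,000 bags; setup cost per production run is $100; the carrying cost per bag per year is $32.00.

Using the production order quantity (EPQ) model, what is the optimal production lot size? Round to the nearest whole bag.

570 bags

Daily demand d = 17,000/250 = 68.000; p = 101; 1 − d/p = 0.32673
EPQ = √(2DS / (H(1 − d/p)))
    = √(2 × 17,000 × 100 / (32 × 0.32673)) ≈ 570.25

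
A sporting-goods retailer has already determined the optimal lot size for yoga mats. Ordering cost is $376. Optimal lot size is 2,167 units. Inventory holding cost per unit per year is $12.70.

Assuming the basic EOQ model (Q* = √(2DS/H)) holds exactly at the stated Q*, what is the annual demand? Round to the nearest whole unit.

From Q* = √(2DS/H) ⇒ Q*² = 2DS/H.
D = Q²H / (2S) = 2,167² × 12.7 / (2 × 376) = 79,305.57

79,306 units per year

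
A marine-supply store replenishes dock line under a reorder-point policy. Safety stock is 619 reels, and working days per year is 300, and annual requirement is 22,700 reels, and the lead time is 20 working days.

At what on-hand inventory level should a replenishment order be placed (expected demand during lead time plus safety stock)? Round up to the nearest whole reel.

Daily demand d = 22,700 / 300 = 75.667 reels/day
Demand during lead time = 75.667 × 20 = 1,513.33
Reorder point = 1,513.33 + 619 = 2,132.33 → round up

2,133 reels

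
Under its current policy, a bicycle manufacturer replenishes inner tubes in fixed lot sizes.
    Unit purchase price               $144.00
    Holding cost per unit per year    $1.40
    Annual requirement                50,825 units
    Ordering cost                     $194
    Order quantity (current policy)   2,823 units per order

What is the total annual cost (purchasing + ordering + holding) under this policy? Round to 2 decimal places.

$7,324,268.86

Annual ordering cost = (D/Q)·S = (50,825/2,823) × 194 = $3,492.76
Annual holding cost  = (Q/2)·H = (2,823/2) × 1.4 = $1,976.10
Purchase cost = D·C = 50,825 × 144 = $7,318,800.00
Total = $3,492.76 + $1,976.10 + $7,318,800.00 = $7,324,268.86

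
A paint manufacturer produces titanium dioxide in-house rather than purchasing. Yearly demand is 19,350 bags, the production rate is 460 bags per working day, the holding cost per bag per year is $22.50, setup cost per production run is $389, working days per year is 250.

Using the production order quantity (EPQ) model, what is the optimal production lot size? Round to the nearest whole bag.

897 bags

d = 19,350/250 = 77.4000 bags/day;  effective holding cost H(1 − d/p) = 22.5·(1 − 77.4000/460) = 18.71413
Q* = √(2DS / H_eff) = √(2·19,350·389 / 18.71413) ≈ 896.90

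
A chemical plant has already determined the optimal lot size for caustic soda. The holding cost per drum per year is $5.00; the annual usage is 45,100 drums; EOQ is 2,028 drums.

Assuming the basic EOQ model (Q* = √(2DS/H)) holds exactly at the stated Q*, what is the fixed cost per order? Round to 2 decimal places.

From Q* = √(2DS/H) ⇒ Q*² = 2DS/H.
S = Q²H / (2D) = 2,028² × 5 / (2 × 45,100) = 227.9814

$227.98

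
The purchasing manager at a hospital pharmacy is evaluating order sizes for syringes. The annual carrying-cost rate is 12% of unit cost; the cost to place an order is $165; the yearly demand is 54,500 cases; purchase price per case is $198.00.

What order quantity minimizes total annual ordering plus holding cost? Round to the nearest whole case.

870 cases

Holding cost per case per year: H = 12% × $198 = $23.7600
EOQ = √(2DS/H) = √(2 × 54,500 × 165 / 23.76)
    = √(756,944.44) ≈ 870.03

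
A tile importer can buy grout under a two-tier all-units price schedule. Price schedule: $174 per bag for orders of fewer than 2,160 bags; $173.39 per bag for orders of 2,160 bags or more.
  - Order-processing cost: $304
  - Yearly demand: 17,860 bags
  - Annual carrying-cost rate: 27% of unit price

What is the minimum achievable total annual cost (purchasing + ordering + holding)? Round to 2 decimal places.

H₁ = 27%×$174 = $46.9800;  H₂ = 27%×$173.39 = $46.8153
EOQ₁ = √(2×17,860×304/46.9800) = 480.77  (< 2,160, feasible at tier 1)
EOQ₂ = √(2×17,860×304/46.8153) = 481.61  (< 2,160 → use Q = 2,160 at tier-2 price)
TC(tier 1 (EOQ₁), Q≈480.8) = $3,130,226.50
TC(tier 2, Q≈2,160.0) = $3,149,819.55
Minimum at tier 1 (EOQ₁): $3,130,226.50

$3,130,226.50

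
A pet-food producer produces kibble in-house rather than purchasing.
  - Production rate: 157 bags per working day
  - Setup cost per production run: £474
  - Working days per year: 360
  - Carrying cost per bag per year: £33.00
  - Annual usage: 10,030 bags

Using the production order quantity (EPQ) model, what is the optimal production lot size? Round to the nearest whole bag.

d = 10,030/360 = 27.8611 bags/day;  effective holding cost H(1 − d/p) = 33·(1 − 27.8611/157) = 27.14384
Q* = √(2DS / H_eff) = √(2·10,030·474 / 27.14384) ≈ 591.86

592 bags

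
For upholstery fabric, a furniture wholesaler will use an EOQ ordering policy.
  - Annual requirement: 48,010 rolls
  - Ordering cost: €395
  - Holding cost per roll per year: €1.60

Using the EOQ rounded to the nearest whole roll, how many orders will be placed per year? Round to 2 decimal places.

EOQ = √(2DS/H) = √(2 × 48,010 × 395 / 1.6)
    = √(23,704,937.50) ≈ 4,868.77 → Q = 4,869
N = D/Q = 48,010/4,869 ≈ 9.860 orders/yr

9.86 orders per year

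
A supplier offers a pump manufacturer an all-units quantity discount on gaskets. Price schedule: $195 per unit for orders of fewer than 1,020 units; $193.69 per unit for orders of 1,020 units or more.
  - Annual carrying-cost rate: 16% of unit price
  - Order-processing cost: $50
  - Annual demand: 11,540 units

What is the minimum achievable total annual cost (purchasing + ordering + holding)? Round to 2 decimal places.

$2,251,553.39

H₁ = 16%×$195 = $31.2000;  H₂ = 16%×$193.69 = $30.9904
EOQ₁ = √(2×11,540×50/31.2000) = 192.32  (< 1,020, feasible at tier 1)
EOQ₂ = √(2×11,540×50/30.9904) = 192.97  (< 1,020 → use Q = 1,020 at tier-2 price)
TC(tier 1 (EOQ₁), Q≈192.3) = $2,256,300.40
TC(tier 2, Q≈1,020.0) = $2,251,553.39
Minimum at tier 2: $2,251,553.39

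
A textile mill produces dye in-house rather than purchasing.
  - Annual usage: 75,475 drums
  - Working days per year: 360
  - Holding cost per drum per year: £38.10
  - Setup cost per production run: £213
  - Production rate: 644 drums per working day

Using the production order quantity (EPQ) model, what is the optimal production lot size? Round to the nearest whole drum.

1,119 drums

Daily demand d = 75,475/360 = 209.653; p = 644; 1 − d/p = 0.67445
EPQ = √(2DS / (H(1 − d/p)))
    = √(2 × 75,475 × 213 / (38.1 × 0.67445)) ≈ 1,118.58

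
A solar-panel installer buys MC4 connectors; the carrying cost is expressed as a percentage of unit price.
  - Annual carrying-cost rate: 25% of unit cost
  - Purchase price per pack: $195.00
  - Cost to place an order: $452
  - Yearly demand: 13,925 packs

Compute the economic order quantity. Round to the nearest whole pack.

508 packs

H = i·C = 0.25 × $195 = $48.7500 per pack-year
EOQ = √(2DS/H) = √(2 × 13,925 × 452 / 48.75)
    = √(258,219.49) ≈ 508.15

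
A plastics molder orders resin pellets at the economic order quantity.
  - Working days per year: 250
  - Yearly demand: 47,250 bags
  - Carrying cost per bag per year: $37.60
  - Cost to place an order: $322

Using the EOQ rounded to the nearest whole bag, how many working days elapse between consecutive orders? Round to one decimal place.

EOQ = √(2DS/H) = √(2 × 47,250 × 322 / 37.6)
    = √(809,281.91) ≈ 899.60 → Q = 900 bags
Cycle time = (working days × Q)/D = (250 × 900) / 47,250 = 4.762 days

4.8 days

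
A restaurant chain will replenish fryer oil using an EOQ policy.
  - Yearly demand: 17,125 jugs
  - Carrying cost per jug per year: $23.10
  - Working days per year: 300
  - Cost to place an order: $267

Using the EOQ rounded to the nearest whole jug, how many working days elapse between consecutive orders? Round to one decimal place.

Q* = √(2·D·S / H) = √(2·17,125·267 / 23.1) = √395,876.6 ≈ 629.19 → Q = 629 jugs
Days between orders = 300 / (D/Q) = 300 / 27.226 ≈ 11.019

11.0 days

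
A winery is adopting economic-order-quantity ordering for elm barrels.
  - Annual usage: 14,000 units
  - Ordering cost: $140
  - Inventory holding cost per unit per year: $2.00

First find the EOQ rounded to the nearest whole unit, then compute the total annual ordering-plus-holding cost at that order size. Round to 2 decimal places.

$2,800.00

Optimal lot size Q* = (2 × 14,000 × $140 / $2)^½ ≈ 1,400.00 → Q = 1,400 units
Orders/yr = 14,000/1,400 = 10.000; ordering cost = 10.000 × $140 = $1,400.00
Average inventory = 1,400/2 = 700; holding cost = 700 × $2 = $1,400.00
Total = $1,400.00 + $1,400.00 = $2,800.00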